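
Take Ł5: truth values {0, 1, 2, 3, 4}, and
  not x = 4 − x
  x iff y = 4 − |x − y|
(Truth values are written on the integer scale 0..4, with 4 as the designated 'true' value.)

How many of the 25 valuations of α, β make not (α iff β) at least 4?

2

value 4: 2 assignments (counts)
value 3: 4 assignments
value 2: 6 assignments
value 1: 8 assignments
value 0: 5 assignments
So 2 of the 25 assignments meet the threshold.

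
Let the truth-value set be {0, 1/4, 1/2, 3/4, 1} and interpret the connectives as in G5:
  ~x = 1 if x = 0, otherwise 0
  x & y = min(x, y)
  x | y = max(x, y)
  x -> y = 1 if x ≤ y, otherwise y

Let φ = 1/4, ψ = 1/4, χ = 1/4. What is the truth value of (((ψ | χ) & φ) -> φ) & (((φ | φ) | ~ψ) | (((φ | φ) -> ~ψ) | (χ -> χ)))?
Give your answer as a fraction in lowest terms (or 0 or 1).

1

ψ | χ = 1/4 | 1/4 = 1/4
(ψ | χ) & φ = 1/4 & 1/4 = 1/4
((ψ | χ) & φ) -> φ = 1/4 -> 1/4 = 1
φ | φ = 1/4 | 1/4 = 1/4
~ψ = ~1/4 = 0
(φ | φ) | ~ψ = 1/4 | 0 = 1/4
φ | φ = 1/4 | 1/4 = 1/4
~ψ = ~1/4 = 0
(φ | φ) -> ~ψ = 1/4 -> 0 = 0
χ -> χ = 1/4 -> 1/4 = 1
((φ | φ) -> ~ψ) | (χ -> χ) = 0 | 1 = 1
((φ | φ) | ~ψ) | (((φ | φ) -> ~ψ) | (χ -> χ)) = 1/4 | 1 = 1
(((ψ | χ) & φ) -> φ) & (((φ | φ) | ~ψ) | (((φ | φ) -> ~ψ) | (χ -> χ))) = 1 & 1 = 1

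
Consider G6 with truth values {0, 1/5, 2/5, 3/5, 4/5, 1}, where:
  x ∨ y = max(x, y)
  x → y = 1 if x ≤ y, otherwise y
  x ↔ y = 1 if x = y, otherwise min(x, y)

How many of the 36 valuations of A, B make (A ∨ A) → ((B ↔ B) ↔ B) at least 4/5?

value 1: 21 assignments (counts)
value 4/5: 1 assignment (counts)
value 3/5: 2 assignments
value 2/5: 3 assignments
value 1/5: 4 assignments
value 0: 5 assignments
So 22 of the 36 assignments meet the threshold.

22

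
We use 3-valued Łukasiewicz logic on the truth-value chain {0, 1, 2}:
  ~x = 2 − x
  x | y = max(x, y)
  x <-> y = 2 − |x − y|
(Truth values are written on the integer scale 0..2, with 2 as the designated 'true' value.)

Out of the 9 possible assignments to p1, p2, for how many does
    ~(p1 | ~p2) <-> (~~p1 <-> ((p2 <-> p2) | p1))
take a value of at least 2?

3

p1 = 0, p2 = 0 ↦ 2  ≥
p1 = 0, p2 = 1 ↦ 1  <
p1 = 0, p2 = 2 ↦ 0  <
p1 = 1, p2 = 0 ↦ 1  <
p1 = 1, p2 = 1 ↦ 2  ≥
p1 = 1, p2 = 2 ↦ 2  ≥
p1 = 2, p2 = 0 ↦ 0  <
p1 = 2, p2 = 1 ↦ 0  <
p1 = 2, p2 = 2 ↦ 0  <
So 3 of the 9 assignments meet the threshold.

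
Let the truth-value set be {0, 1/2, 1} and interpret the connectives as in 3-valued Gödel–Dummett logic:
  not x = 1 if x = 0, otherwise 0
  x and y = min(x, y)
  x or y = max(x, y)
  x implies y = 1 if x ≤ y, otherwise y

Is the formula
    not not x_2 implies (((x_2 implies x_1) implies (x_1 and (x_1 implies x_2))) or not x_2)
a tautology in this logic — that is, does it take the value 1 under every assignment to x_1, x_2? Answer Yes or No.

Counterexample: take x_1 = 1/2, x_2 = 1/2.
not x_2 = not 1/2 = 0
not not x_2 = not 0 = 1
x_2 implies x_1 = 1/2 implies 1/2 = 1
x_1 implies x_2 = 1/2 implies 1/2 = 1
x_1 and (x_1 implies x_2) = 1/2 and 1 = 1/2
(x_2 implies x_1) implies (x_1 and (x_1 implies x_2)) = 1 implies 1/2 = 1/2
not x_2 = not 1/2 = 0
((x_2 implies x_1) implies (x_1 and (x_1 implies x_2))) or not x_2 = 1/2 or 0 = 1/2
not not x_2 implies (((x_2 implies x_1) implies (x_1 and (x_1 implies x_2))) or not x_2) = 1 implies 1/2 = 1/2
This gives 1/2 ≠ 1.

No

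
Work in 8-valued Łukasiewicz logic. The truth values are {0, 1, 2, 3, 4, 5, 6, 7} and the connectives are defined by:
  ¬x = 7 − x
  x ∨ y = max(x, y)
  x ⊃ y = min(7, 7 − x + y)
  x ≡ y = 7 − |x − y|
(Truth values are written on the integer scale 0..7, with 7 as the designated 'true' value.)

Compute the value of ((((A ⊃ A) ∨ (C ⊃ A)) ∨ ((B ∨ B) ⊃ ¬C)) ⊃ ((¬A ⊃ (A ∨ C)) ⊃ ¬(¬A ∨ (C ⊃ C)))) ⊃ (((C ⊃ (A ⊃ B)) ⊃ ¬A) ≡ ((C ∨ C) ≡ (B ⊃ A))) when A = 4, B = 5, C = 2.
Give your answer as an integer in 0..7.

A ⊃ A = 4 ⊃ 4 = 7
C ⊃ A = 2 ⊃ 4 = 7
(A ⊃ A) ∨ (C ⊃ A) = 7 ∨ 7 = 7
B ∨ B = 5 ∨ 5 = 5
¬C = ¬2 = 5
(B ∨ B) ⊃ ¬C = 5 ⊃ 5 = 7
((A ⊃ A) ∨ (C ⊃ A)) ∨ ((B ∨ B) ⊃ ¬C) = 7 ∨ 7 = 7
¬A = ¬4 = 3
A ∨ C = 4 ∨ 2 = 4
¬A ⊃ (A ∨ C) = 3 ⊃ 4 = 7
¬A = ¬4 = 3
C ⊃ C = 2 ⊃ 2 = 7
¬A ∨ (C ⊃ C) = 3 ∨ 7 = 7
¬(¬A ∨ (C ⊃ C)) = ¬7 = 0
(¬A ⊃ (A ∨ C)) ⊃ ¬(¬A ∨ (C ⊃ C)) = 7 ⊃ 0 = 0
(((A ⊃ A) ∨ (C ⊃ A)) ∨ ((B ∨ B) ⊃ ¬C)) ⊃ ((¬A ⊃ (A ∨ C)) ⊃ ¬(¬A ∨ (C ⊃ C))) = 7 ⊃ 0 = 0
A ⊃ B = 4 ⊃ 5 = 7
C ⊃ (A ⊃ B) = 2 ⊃ 7 = 7
¬A = ¬4 = 3
(C ⊃ (A ⊃ B)) ⊃ ¬A = 7 ⊃ 3 = 3
C ∨ C = 2 ∨ 2 = 2
B ⊃ A = 5 ⊃ 4 = 6
(C ∨ C) ≡ (B ⊃ A) = 2 ≡ 6 = 3
((C ⊃ (A ⊃ B)) ⊃ ¬A) ≡ ((C ∨ C) ≡ (B ⊃ A)) = 3 ≡ 3 = 7
((((A ⊃ A) ∨ (C ⊃ A)) ∨ ((B ∨ B) ⊃ ¬C)) ⊃ ((¬A ⊃ (A ∨ C)) ⊃ ¬(¬A ∨ (C ⊃ C)))) ⊃ (((C ⊃ (A ⊃ B)) ⊃ ¬A) ≡ ((C ∨ C) ≡ (B ⊃ A))) = 0 ⊃ 7 = 7

7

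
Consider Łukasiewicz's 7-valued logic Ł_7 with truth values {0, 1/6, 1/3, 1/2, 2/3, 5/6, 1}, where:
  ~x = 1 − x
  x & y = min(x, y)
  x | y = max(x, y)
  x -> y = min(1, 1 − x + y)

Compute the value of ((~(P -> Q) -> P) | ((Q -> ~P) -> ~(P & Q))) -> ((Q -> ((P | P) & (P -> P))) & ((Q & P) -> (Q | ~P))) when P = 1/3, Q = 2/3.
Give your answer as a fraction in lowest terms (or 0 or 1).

2/3

P -> Q = 1/3 -> 2/3 = 1
~(P -> Q) = ~1 = 0
~(P -> Q) -> P = 0 -> 1/3 = 1
~P = ~1/3 = 2/3
Q -> ~P = 2/3 -> 2/3 = 1
P & Q = 1/3 & 2/3 = 1/3
~(P & Q) = ~1/3 = 2/3
(Q -> ~P) -> ~(P & Q) = 1 -> 2/3 = 2/3
(~(P -> Q) -> P) | ((Q -> ~P) -> ~(P & Q)) = 1 | 2/3 = 1
P | P = 1/3 | 1/3 = 1/3
P -> P = 1/3 -> 1/3 = 1
(P | P) & (P -> P) = 1/3 & 1 = 1/3
Q -> ((P | P) & (P -> P)) = 2/3 -> 1/3 = 2/3
Q & P = 2/3 & 1/3 = 1/3
~P = ~1/3 = 2/3
Q | ~P = 2/3 | 2/3 = 2/3
(Q & P) -> (Q | ~P) = 1/3 -> 2/3 = 1
(Q -> ((P | P) & (P -> P))) & ((Q & P) -> (Q | ~P)) = 2/3 & 1 = 2/3
((~(P -> Q) -> P) | ((Q -> ~P) -> ~(P & Q))) -> ((Q -> ((P | P) & (P -> P))) & ((Q & P) -> (Q | ~P))) = 1 -> 2/3 = 2/3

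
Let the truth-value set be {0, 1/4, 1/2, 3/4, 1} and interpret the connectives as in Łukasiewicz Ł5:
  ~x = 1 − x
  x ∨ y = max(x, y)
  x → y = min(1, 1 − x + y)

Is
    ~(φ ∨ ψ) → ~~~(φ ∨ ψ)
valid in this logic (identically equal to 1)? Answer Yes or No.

At φ = 3/4, ψ = 1, for instance:
φ ∨ ψ = 3/4 ∨ 1 = 1
~(φ ∨ ψ) = ~1 = 0
~~(φ ∨ ψ) = ~0 = 1
~~~(φ ∨ ψ) = ~1 = 0
~(φ ∨ ψ) → ~~~(φ ∨ ψ) = 0 → 0 = 1
and checking the remaining 24 assignments likewise gives ≥ 1 in every case.

Yes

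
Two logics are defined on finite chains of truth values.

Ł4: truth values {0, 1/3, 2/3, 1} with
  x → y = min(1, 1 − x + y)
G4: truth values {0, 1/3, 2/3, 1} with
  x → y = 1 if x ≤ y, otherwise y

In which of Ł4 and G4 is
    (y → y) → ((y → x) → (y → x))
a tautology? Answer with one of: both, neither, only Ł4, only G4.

both

In Ł4: every assignment gives 1 — tautology.
In G4: every assignment gives 1 — tautology.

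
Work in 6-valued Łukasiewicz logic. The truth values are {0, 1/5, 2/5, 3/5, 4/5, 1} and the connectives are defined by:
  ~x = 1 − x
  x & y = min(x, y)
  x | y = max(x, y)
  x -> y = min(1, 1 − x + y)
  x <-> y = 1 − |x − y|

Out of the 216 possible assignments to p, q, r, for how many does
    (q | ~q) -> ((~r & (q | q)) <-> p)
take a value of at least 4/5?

value 1: 100 assignments (counts)
value 4/5: 42 assignments (counts)
value 3/5: 30 assignments
value 2/5: 24 assignments
value 1/5: 12 assignments
value 0: 8 assignments
So 142 of the 216 assignments meet the threshold.

142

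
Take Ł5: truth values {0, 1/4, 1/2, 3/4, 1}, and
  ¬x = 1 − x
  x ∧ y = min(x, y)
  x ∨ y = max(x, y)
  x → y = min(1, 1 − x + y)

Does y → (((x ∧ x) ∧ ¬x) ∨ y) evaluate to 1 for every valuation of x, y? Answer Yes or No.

At x = 1/4, y = 0, for instance:
x ∧ x = 1/4 ∧ 1/4 = 1/4
¬x = ¬1/4 = 3/4
(x ∧ x) ∧ ¬x = 1/4 ∧ 3/4 = 1/4
((x ∧ x) ∧ ¬x) ∨ y = 1/4 ∨ 0 = 1/4
y → (((x ∧ x) ∧ ¬x) ∨ y) = 0 → 1/4 = 1
and checking the remaining 24 assignments likewise gives ≥ 1 in every case.

Yes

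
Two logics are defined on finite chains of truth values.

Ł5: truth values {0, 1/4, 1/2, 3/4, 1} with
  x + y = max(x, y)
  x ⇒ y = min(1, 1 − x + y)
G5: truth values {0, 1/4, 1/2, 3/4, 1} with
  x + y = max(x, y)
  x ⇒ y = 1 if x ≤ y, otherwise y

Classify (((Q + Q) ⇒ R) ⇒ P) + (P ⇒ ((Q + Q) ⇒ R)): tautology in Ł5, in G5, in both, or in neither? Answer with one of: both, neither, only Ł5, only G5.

In Ł5: every assignment gives 1 — tautology.
In G5: every assignment gives 1 — tautology.

both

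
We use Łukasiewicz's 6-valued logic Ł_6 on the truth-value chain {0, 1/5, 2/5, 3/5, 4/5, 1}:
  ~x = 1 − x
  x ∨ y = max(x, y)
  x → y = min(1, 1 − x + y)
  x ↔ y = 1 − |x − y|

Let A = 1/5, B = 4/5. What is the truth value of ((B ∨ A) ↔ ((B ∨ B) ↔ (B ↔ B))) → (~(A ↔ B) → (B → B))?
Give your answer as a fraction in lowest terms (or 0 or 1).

1

B ∨ A = 4/5 ∨ 1/5 = 4/5
B ∨ B = 4/5 ∨ 4/5 = 4/5
B ↔ B = 4/5 ↔ 4/5 = 1
(B ∨ B) ↔ (B ↔ B) = 4/5 ↔ 1 = 4/5
(B ∨ A) ↔ ((B ∨ B) ↔ (B ↔ B)) = 4/5 ↔ 4/5 = 1
A ↔ B = 1/5 ↔ 4/5 = 2/5
~(A ↔ B) = ~2/5 = 3/5
B → B = 4/5 → 4/5 = 1
~(A ↔ B) → (B → B) = 3/5 → 1 = 1
((B ∨ A) ↔ ((B ∨ B) ↔ (B ↔ B))) → (~(A ↔ B) → (B → B)) = 1 → 1 = 1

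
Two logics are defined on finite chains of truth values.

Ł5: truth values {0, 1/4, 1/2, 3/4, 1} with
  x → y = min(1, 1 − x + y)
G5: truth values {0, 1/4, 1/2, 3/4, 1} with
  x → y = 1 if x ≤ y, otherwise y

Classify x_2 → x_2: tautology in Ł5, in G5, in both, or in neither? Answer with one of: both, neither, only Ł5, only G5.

In Ł5: every assignment gives 1 — tautology.
In G5: every assignment gives 1 — tautology.

both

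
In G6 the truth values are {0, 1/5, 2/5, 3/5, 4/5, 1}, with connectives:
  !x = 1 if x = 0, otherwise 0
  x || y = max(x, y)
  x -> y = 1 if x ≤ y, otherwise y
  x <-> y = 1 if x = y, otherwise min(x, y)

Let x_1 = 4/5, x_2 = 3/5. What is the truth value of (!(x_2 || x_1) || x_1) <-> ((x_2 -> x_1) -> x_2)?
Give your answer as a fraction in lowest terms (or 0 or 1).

3/5

x_2 || x_1 = 3/5 || 4/5 = 4/5
!(x_2 || x_1) = !4/5 = 0
!(x_2 || x_1) || x_1 = 0 || 4/5 = 4/5
x_2 -> x_1 = 3/5 -> 4/5 = 1
(x_2 -> x_1) -> x_2 = 1 -> 3/5 = 3/5
(!(x_2 || x_1) || x_1) <-> ((x_2 -> x_1) -> x_2) = 4/5 <-> 3/5 = 3/5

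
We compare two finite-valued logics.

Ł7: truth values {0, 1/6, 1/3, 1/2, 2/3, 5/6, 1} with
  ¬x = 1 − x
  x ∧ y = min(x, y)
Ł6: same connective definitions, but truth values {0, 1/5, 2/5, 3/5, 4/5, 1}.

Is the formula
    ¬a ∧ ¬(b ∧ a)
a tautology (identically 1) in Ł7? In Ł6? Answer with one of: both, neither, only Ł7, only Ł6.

In Ł7: at a = 1/6, b = 0 the value is 5/6 — not a tautology.
In Ł6: at a = 1/5, b = 0 the value is 4/5 — not a tautology.

neither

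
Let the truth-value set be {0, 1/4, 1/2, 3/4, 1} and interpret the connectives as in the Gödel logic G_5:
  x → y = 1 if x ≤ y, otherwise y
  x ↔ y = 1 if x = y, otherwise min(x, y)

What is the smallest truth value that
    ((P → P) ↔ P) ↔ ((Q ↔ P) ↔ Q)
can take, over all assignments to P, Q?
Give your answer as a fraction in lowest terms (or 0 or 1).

Take P = 1/4, Q = 0:
P → P = 1/4 → 1/4 = 1
(P → P) ↔ P = 1 ↔ 1/4 = 1/4
Q ↔ P = 0 ↔ 1/4 = 0
(Q ↔ P) ↔ Q = 0 ↔ 0 = 1
((P → P) ↔ P) ↔ ((Q ↔ P) ↔ Q) = 1/4 ↔ 1 = 1/4
No assignment yields a value below 1/4, so this is the minimum.

1/4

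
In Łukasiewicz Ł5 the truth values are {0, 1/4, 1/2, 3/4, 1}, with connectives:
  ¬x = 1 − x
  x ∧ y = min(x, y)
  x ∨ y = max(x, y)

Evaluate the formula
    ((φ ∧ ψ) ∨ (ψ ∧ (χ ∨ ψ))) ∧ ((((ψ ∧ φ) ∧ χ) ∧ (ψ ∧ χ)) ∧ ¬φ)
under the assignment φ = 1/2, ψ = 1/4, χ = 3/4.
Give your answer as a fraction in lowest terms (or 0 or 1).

φ ∧ ψ = 1/2 ∧ 1/4 = 1/4
χ ∨ ψ = 3/4 ∨ 1/4 = 3/4
ψ ∧ (χ ∨ ψ) = 1/4 ∧ 3/4 = 1/4
(φ ∧ ψ) ∨ (ψ ∧ (χ ∨ ψ)) = 1/4 ∨ 1/4 = 1/4
ψ ∧ φ = 1/4 ∧ 1/2 = 1/4
(ψ ∧ φ) ∧ χ = 1/4 ∧ 3/4 = 1/4
ψ ∧ χ = 1/4 ∧ 3/4 = 1/4
((ψ ∧ φ) ∧ χ) ∧ (ψ ∧ χ) = 1/4 ∧ 1/4 = 1/4
¬φ = ¬1/2 = 1/2
(((ψ ∧ φ) ∧ χ) ∧ (ψ ∧ χ)) ∧ ¬φ = 1/4 ∧ 1/2 = 1/4
((φ ∧ ψ) ∨ (ψ ∧ (χ ∨ ψ))) ∧ ((((ψ ∧ φ) ∧ χ) ∧ (ψ ∧ χ)) ∧ ¬φ) = 1/4 ∧ 1/4 = 1/4

1/4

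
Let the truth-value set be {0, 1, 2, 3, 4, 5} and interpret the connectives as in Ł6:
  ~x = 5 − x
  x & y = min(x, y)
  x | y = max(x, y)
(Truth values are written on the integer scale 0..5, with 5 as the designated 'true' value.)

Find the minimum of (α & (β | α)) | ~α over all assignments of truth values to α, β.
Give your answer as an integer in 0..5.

3

Take α = 2, β = 0:
β | α = 0 | 2 = 2
α & (β | α) = 2 & 2 = 2
~α = ~2 = 3
(α & (β | α)) | ~α = 2 | 3 = 3
No assignment yields a value below 3, so this is the minimum.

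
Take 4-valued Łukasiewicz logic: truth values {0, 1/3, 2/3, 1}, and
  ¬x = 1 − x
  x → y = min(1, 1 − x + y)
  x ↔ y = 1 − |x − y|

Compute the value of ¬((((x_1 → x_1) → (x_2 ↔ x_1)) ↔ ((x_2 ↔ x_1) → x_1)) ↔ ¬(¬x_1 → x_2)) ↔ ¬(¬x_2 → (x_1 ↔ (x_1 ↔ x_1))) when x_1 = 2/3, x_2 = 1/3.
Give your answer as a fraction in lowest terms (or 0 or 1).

x_1 → x_1 = 2/3 → 2/3 = 1
x_2 ↔ x_1 = 1/3 ↔ 2/3 = 2/3
(x_1 → x_1) → (x_2 ↔ x_1) = 1 → 2/3 = 2/3
x_2 ↔ x_1 = 1/3 ↔ 2/3 = 2/3
(x_2 ↔ x_1) → x_1 = 2/3 → 2/3 = 1
((x_1 → x_1) → (x_2 ↔ x_1)) ↔ ((x_2 ↔ x_1) → x_1) = 2/3 ↔ 1 = 2/3
¬x_1 = ¬2/3 = 1/3
¬x_1 → x_2 = 1/3 → 1/3 = 1
¬(¬x_1 → x_2) = ¬1 = 0
(((x_1 → x_1) → (x_2 ↔ x_1)) ↔ ((x_2 ↔ x_1) → x_1)) ↔ ¬(¬x_1 → x_2) = 2/3 ↔ 0 = 1/3
¬((((x_1 → x_1) → (x_2 ↔ x_1)) ↔ ((x_2 ↔ x_1) → x_1)) ↔ ¬(¬x_1 → x_2)) = ¬1/3 = 2/3
¬x_2 = ¬1/3 = 2/3
x_1 ↔ x_1 = 2/3 ↔ 2/3 = 1
x_1 ↔ (x_1 ↔ x_1) = 2/3 ↔ 1 = 2/3
¬x_2 → (x_1 ↔ (x_1 ↔ x_1)) = 2/3 → 2/3 = 1
¬(¬x_2 → (x_1 ↔ (x_1 ↔ x_1))) = ¬1 = 0
¬((((x_1 → x_1) → (x_2 ↔ x_1)) ↔ ((x_2 ↔ x_1) → x_1)) ↔ ¬(¬x_1 → x_2)) ↔ ¬(¬x_2 → (x_1 ↔ (x_1 ↔ x_1))) = 2/3 ↔ 0 = 1/3

1/3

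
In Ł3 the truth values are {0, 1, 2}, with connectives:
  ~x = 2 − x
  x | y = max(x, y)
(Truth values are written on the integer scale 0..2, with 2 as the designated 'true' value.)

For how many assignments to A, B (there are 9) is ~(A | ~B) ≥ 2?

1

A = 0, B = 0 ↦ 0  <
A = 0, B = 1 ↦ 1  <
A = 0, B = 2 ↦ 2  ≥
A = 1, B = 0 ↦ 0  <
A = 1, B = 1 ↦ 1  <
A = 1, B = 2 ↦ 1  <
A = 2, B = 0 ↦ 0  <
A = 2, B = 1 ↦ 0  <
A = 2, B = 2 ↦ 0  <
So 1 of the 9 assignments meets the threshold.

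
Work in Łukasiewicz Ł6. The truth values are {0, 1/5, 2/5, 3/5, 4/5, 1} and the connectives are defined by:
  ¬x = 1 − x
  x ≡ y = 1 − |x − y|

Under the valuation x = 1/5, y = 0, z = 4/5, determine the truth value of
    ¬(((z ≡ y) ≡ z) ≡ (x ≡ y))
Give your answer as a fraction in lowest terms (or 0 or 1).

2/5

z ≡ y = 4/5 ≡ 0 = 1/5
(z ≡ y) ≡ z = 1/5 ≡ 4/5 = 2/5
x ≡ y = 1/5 ≡ 0 = 4/5
((z ≡ y) ≡ z) ≡ (x ≡ y) = 2/5 ≡ 4/5 = 3/5
¬(((z ≡ y) ≡ z) ≡ (x ≡ y)) = ¬3/5 = 2/5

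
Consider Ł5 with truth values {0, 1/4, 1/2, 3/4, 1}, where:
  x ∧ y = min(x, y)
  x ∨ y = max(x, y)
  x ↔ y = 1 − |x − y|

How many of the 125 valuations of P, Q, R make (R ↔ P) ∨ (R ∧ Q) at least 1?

value 1: 29 assignments (counts)
value 3/4: 46 assignments
value 1/2: 29 assignments
value 1/4: 15 assignments
value 0: 6 assignments
So 29 of the 125 assignments meet the threshold.

29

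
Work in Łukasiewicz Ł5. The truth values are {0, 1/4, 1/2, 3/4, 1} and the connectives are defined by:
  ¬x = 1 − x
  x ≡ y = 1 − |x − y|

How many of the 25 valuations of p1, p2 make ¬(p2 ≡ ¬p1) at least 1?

value 1: 2 assignments (counts)
value 3/4: 4 assignments
value 1/2: 6 assignments
value 1/4: 8 assignments
value 0: 5 assignments
So 2 of the 25 assignments meet the threshold.

2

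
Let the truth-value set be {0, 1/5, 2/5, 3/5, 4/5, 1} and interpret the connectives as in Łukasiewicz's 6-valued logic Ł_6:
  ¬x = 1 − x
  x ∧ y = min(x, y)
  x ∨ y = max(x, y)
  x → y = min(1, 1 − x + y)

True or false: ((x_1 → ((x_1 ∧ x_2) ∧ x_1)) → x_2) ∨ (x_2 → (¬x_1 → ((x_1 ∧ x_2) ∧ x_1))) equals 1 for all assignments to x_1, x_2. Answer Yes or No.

Counterexample: take x_1 = 0, x_2 = 1/5.
x_1 ∧ x_2 = 0 ∧ 1/5 = 0
(x_1 ∧ x_2) ∧ x_1 = 0 ∧ 0 = 0
x_1 → ((x_1 ∧ x_2) ∧ x_1) = 0 → 0 = 1
(x_1 → ((x_1 ∧ x_2) ∧ x_1)) → x_2 = 1 → 1/5 = 1/5
¬x_1 = ¬0 = 1
x_1 ∧ x_2 = 0 ∧ 1/5 = 0
(x_1 ∧ x_2) ∧ x_1 = 0 ∧ 0 = 0
¬x_1 → ((x_1 ∧ x_2) ∧ x_1) = 1 → 0 = 0
x_2 → (¬x_1 → ((x_1 ∧ x_2) ∧ x_1)) = 1/5 → 0 = 4/5
((x_1 → ((x_1 ∧ x_2) ∧ x_1)) → x_2) ∨ (x_2 → (¬x_1 → ((x_1 ∧ x_2) ∧ x_1))) = 1/5 ∨ 4/5 = 4/5
This gives 4/5 ≠ 1.

No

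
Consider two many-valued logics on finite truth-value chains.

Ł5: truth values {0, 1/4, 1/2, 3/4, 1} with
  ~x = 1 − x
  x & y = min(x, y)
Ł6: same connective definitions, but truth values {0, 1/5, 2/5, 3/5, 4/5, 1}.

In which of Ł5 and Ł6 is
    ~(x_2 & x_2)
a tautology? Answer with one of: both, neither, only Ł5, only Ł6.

In Ł5: at x_2 = 1/4 the value is 3/4 — not a tautology.
In Ł6: at x_2 = 1/5 the value is 4/5 — not a tautology.

neither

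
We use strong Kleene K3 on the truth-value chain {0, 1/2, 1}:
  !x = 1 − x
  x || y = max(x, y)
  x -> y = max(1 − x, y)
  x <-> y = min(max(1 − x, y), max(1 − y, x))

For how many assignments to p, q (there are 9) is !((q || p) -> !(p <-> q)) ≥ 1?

1

p = 0, q = 0 ↦ 0  <
p = 0, q = 1/2 ↦ 1/2  <
p = 0, q = 1 ↦ 0  <
p = 1/2, q = 0 ↦ 1/2  <
p = 1/2, q = 1/2 ↦ 1/2  <
p = 1/2, q = 1 ↦ 1/2  <
p = 1, q = 0 ↦ 0  <
p = 1, q = 1/2 ↦ 1/2  <
p = 1, q = 1 ↦ 1  ≥
So 1 of the 9 assignments meets the threshold.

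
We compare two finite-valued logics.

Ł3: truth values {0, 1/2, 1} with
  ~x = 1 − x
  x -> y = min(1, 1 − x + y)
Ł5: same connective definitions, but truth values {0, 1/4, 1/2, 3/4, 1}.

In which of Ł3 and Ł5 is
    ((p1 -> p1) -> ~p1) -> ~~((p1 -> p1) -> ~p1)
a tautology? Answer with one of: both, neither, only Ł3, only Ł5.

both

In Ł3: every assignment gives 1 — tautology.
In Ł5: every assignment gives 1 — tautology.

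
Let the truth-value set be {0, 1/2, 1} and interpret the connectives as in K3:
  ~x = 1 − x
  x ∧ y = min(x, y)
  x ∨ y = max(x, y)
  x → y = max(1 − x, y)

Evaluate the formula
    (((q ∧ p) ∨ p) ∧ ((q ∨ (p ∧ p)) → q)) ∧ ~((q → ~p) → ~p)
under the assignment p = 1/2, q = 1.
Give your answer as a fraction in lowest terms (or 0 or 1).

1/2

q ∧ p = 1 ∧ 1/2 = 1/2
(q ∧ p) ∨ p = 1/2 ∨ 1/2 = 1/2
p ∧ p = 1/2 ∧ 1/2 = 1/2
q ∨ (p ∧ p) = 1 ∨ 1/2 = 1
(q ∨ (p ∧ p)) → q = 1 → 1 = 1
((q ∧ p) ∨ p) ∧ ((q ∨ (p ∧ p)) → q) = 1/2 ∧ 1 = 1/2
~p = ~1/2 = 1/2
q → ~p = 1 → 1/2 = 1/2
~p = ~1/2 = 1/2
(q → ~p) → ~p = 1/2 → 1/2 = 1/2
~((q → ~p) → ~p) = ~1/2 = 1/2
(((q ∧ p) ∨ p) ∧ ((q ∨ (p ∧ p)) → q)) ∧ ~((q → ~p) → ~p) = 1/2 ∧ 1/2 = 1/2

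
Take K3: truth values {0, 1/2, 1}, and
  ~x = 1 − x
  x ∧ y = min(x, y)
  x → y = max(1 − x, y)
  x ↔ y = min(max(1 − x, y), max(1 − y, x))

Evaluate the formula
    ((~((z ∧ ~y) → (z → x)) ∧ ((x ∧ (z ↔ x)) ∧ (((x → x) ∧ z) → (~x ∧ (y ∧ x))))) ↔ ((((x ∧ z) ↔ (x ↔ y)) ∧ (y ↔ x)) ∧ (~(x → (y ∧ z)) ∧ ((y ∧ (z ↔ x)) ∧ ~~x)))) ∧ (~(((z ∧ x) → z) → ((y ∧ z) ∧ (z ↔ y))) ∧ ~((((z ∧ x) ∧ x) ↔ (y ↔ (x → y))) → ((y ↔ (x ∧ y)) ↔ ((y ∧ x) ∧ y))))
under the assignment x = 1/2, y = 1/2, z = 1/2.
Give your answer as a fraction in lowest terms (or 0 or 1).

~y = ~1/2 = 1/2
z ∧ ~y = 1/2 ∧ 1/2 = 1/2
z → x = 1/2 → 1/2 = 1/2
(z ∧ ~y) → (z → x) = 1/2 → 1/2 = 1/2
~((z ∧ ~y) → (z → x)) = ~1/2 = 1/2
z ↔ x = 1/2 ↔ 1/2 = 1/2
x ∧ (z ↔ x) = 1/2 ∧ 1/2 = 1/2
x → x = 1/2 → 1/2 = 1/2
(x → x) ∧ z = 1/2 ∧ 1/2 = 1/2
~x = ~1/2 = 1/2
y ∧ x = 1/2 ∧ 1/2 = 1/2
~x ∧ (y ∧ x) = 1/2 ∧ 1/2 = 1/2
((x → x) ∧ z) → (~x ∧ (y ∧ x)) = 1/2 → 1/2 = 1/2
(x ∧ (z ↔ x)) ∧ (((x → x) ∧ z) → (~x ∧ (y ∧ x))) = 1/2 ∧ 1/2 = 1/2
~((z ∧ ~y) → (z → x)) ∧ ((x ∧ (z ↔ x)) ∧ (((x → x) ∧ z) → (~x ∧ (y ∧ x)))) = 1/2 ∧ 1/2 = 1/2
x ∧ z = 1/2 ∧ 1/2 = 1/2
x ↔ y = 1/2 ↔ 1/2 = 1/2
(x ∧ z) ↔ (x ↔ y) = 1/2 ↔ 1/2 = 1/2
y ↔ x = 1/2 ↔ 1/2 = 1/2
((x ∧ z) ↔ (x ↔ y)) ∧ (y ↔ x) = 1/2 ∧ 1/2 = 1/2
y ∧ z = 1/2 ∧ 1/2 = 1/2
x → (y ∧ z) = 1/2 → 1/2 = 1/2
~(x → (y ∧ z)) = ~1/2 = 1/2
z ↔ x = 1/2 ↔ 1/2 = 1/2
y ∧ (z ↔ x) = 1/2 ∧ 1/2 = 1/2
~x = ~1/2 = 1/2
~~x = ~1/2 = 1/2
(y ∧ (z ↔ x)) ∧ ~~x = 1/2 ∧ 1/2 = 1/2
~(x → (y ∧ z)) ∧ ((y ∧ (z ↔ x)) ∧ ~~x) = 1/2 ∧ 1/2 = 1/2
(((x ∧ z) ↔ (x ↔ y)) ∧ (y ↔ x)) ∧ (~(x → (y ∧ z)) ∧ ((y ∧ (z ↔ x)) ∧ ~~x)) = 1/2 ∧ 1/2 = 1/2
(~((z ∧ ~y) → (z → x)) ∧ ((x ∧ (z ↔ x)) ∧ (((x → x) ∧ z) → (~x ∧ (y ∧ x))))) ↔ ((((x ∧ z) ↔ (x ↔ y)) ∧ (y ↔ x)) ∧ (~(x → (y ∧ z)) ∧ ((y ∧ (z ↔ x)) ∧ ~~x))) = 1/2 ↔ 1/2 = 1/2
z ∧ x = 1/2 ∧ 1/2 = 1/2
(z ∧ x) → z = 1/2 → 1/2 = 1/2
y ∧ z = 1/2 ∧ 1/2 = 1/2
z ↔ y = 1/2 ↔ 1/2 = 1/2
(y ∧ z) ∧ (z ↔ y) = 1/2 ∧ 1/2 = 1/2
((z ∧ x) → z) → ((y ∧ z) ∧ (z ↔ y)) = 1/2 → 1/2 = 1/2
~(((z ∧ x) → z) → ((y ∧ z) ∧ (z ↔ y))) = ~1/2 = 1/2
z ∧ x = 1/2 ∧ 1/2 = 1/2
(z ∧ x) ∧ x = 1/2 ∧ 1/2 = 1/2
x → y = 1/2 → 1/2 = 1/2
y ↔ (x → y) = 1/2 ↔ 1/2 = 1/2
((z ∧ x) ∧ x) ↔ (y ↔ (x → y)) = 1/2 ↔ 1/2 = 1/2
x ∧ y = 1/2 ∧ 1/2 = 1/2
y ↔ (x ∧ y) = 1/2 ↔ 1/2 = 1/2
y ∧ x = 1/2 ∧ 1/2 = 1/2
(y ∧ x) ∧ y = 1/2 ∧ 1/2 = 1/2
(y ↔ (x ∧ y)) ↔ ((y ∧ x) ∧ y) = 1/2 ↔ 1/2 = 1/2
(((z ∧ x) ∧ x) ↔ (y ↔ (x → y))) → ((y ↔ (x ∧ y)) ↔ ((y ∧ x) ∧ y)) = 1/2 → 1/2 = 1/2
~((((z ∧ x) ∧ x) ↔ (y ↔ (x → y))) → ((y ↔ (x ∧ y)) ↔ ((y ∧ x) ∧ y))) = ~1/2 = 1/2
~(((z ∧ x) → z) → ((y ∧ z) ∧ (z ↔ y))) ∧ ~((((z ∧ x) ∧ x) ↔ (y ↔ (x → y))) → ((y ↔ (x ∧ y)) ↔ ((y ∧ x) ∧ y))) = 1/2 ∧ 1/2 = 1/2
((~((z ∧ ~y) → (z → x)) ∧ ((x ∧ (z ↔ x)) ∧ (((x → x) ∧ z) → (~x ∧ (y ∧ x))))) ↔ ((((x ∧ z) ↔ (x ↔ y)) ∧ (y ↔ x)) ∧ (~(x → (y ∧ z)) ∧ ((y ∧ (z ↔ x)) ∧ ~~x)))) ∧ (~(((z ∧ x) → z) → ((y ∧ z) ∧ (z ↔ y))) ∧ ~((((z ∧ x) ∧ x) ↔ (y ↔ (x → y))) → ((y ↔ (x ∧ y)) ↔ ((y ∧ x) ∧ y)))) = 1/2 ∧ 1/2 = 1/2

1/2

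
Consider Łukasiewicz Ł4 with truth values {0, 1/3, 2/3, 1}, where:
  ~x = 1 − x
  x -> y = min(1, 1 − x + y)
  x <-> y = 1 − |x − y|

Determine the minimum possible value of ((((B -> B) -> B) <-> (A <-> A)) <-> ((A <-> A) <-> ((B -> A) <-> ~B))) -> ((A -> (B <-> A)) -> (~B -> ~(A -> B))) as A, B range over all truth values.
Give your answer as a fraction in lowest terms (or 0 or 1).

2/3

Take A = 1/3, B = 1/3:
B -> B = 1/3 -> 1/3 = 1
(B -> B) -> B = 1 -> 1/3 = 1/3
A <-> A = 1/3 <-> 1/3 = 1
((B -> B) -> B) <-> (A <-> A) = 1/3 <-> 1 = 1/3
A <-> A = 1/3 <-> 1/3 = 1
B -> A = 1/3 -> 1/3 = 1
~B = ~1/3 = 2/3
(B -> A) <-> ~B = 1 <-> 2/3 = 2/3
(A <-> A) <-> ((B -> A) <-> ~B) = 1 <-> 2/3 = 2/3
(((B -> B) -> B) <-> (A <-> A)) <-> ((A <-> A) <-> ((B -> A) <-> ~B)) = 1/3 <-> 2/3 = 2/3
B <-> A = 1/3 <-> 1/3 = 1
A -> (B <-> A) = 1/3 -> 1 = 1
~B = ~1/3 = 2/3
A -> B = 1/3 -> 1/3 = 1
~(A -> B) = ~1 = 0
~B -> ~(A -> B) = 2/3 -> 0 = 1/3
(A -> (B <-> A)) -> (~B -> ~(A -> B)) = 1 -> 1/3 = 1/3
((((B -> B) -> B) <-> (A <-> A)) <-> ((A <-> A) <-> ((B -> A) <-> ~B))) -> ((A -> (B <-> A)) -> (~B -> ~(A -> B))) = 2/3 -> 1/3 = 2/3
No assignment yields a value below 2/3, so this is the minimum.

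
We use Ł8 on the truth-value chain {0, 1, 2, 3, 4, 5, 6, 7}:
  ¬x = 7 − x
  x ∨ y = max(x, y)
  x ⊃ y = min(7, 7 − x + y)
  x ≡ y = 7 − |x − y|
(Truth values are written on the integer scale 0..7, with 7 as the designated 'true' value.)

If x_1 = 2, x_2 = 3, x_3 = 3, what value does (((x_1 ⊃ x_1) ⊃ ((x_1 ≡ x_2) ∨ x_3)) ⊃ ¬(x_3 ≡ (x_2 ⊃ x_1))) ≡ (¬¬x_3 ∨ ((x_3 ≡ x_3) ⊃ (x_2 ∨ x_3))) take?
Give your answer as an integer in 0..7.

x_1 ⊃ x_1 = 2 ⊃ 2 = 7
x_1 ≡ x_2 = 2 ≡ 3 = 6
(x_1 ≡ x_2) ∨ x_3 = 6 ∨ 3 = 6
(x_1 ⊃ x_1) ⊃ ((x_1 ≡ x_2) ∨ x_3) = 7 ⊃ 6 = 6
x_2 ⊃ x_1 = 3 ⊃ 2 = 6
x_3 ≡ (x_2 ⊃ x_1) = 3 ≡ 6 = 4
¬(x_3 ≡ (x_2 ⊃ x_1)) = ¬4 = 3
((x_1 ⊃ x_1) ⊃ ((x_1 ≡ x_2) ∨ x_3)) ⊃ ¬(x_3 ≡ (x_2 ⊃ x_1)) = 6 ⊃ 3 = 4
¬x_3 = ¬3 = 4
¬¬x_3 = ¬4 = 3
x_3 ≡ x_3 = 3 ≡ 3 = 7
x_2 ∨ x_3 = 3 ∨ 3 = 3
(x_3 ≡ x_3) ⊃ (x_2 ∨ x_3) = 7 ⊃ 3 = 3
¬¬x_3 ∨ ((x_3 ≡ x_3) ⊃ (x_2 ∨ x_3)) = 3 ∨ 3 = 3
(((x_1 ⊃ x_1) ⊃ ((x_1 ≡ x_2) ∨ x_3)) ⊃ ¬(x_3 ≡ (x_2 ⊃ x_1))) ≡ (¬¬x_3 ∨ ((x_3 ≡ x_3) ⊃ (x_2 ∨ x_3))) = 4 ≡ 3 = 6

6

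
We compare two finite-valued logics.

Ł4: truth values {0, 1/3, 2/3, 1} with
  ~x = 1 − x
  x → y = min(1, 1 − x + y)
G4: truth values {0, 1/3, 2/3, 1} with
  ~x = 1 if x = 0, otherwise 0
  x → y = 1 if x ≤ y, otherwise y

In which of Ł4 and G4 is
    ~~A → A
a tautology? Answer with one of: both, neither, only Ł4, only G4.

In Ł4: every assignment gives 1 — tautology.
In G4: at A = 1/3 the value is 1/3 — not a tautology.

only Ł4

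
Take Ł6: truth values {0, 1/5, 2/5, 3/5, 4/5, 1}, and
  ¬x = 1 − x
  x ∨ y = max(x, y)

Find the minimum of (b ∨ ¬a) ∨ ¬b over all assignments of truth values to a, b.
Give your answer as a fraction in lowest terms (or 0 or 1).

3/5

Take a = 2/5, b = 2/5:
¬a = ¬2/5 = 3/5
b ∨ ¬a = 2/5 ∨ 3/5 = 3/5
¬b = ¬2/5 = 3/5
(b ∨ ¬a) ∨ ¬b = 3/5 ∨ 3/5 = 3/5
No assignment yields a value below 3/5, so this is the minimum.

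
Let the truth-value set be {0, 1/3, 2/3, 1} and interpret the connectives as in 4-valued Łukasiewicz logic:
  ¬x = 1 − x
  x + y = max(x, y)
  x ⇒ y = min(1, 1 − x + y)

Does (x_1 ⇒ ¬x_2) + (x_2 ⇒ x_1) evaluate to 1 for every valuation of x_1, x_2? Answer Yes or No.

No

Counterexample: take x_1 = 1/3, x_2 = 1.
¬x_2 = ¬1 = 0
x_1 ⇒ ¬x_2 = 1/3 ⇒ 0 = 2/3
x_2 ⇒ x_1 = 1 ⇒ 1/3 = 1/3
(x_1 ⇒ ¬x_2) + (x_2 ⇒ x_1) = 2/3 + 1/3 = 2/3
This gives 2/3 ≠ 1.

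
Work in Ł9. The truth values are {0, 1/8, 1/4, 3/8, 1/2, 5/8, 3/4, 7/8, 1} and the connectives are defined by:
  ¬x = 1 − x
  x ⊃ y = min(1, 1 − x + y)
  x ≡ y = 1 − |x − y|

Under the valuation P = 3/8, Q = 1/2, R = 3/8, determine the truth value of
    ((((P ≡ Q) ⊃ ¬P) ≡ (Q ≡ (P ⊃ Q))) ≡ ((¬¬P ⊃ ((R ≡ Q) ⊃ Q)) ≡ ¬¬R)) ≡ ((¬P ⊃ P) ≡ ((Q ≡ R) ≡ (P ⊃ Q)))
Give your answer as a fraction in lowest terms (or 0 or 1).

P ≡ Q = 3/8 ≡ 1/2 = 7/8
¬P = ¬3/8 = 5/8
(P ≡ Q) ⊃ ¬P = 7/8 ⊃ 5/8 = 3/4
P ⊃ Q = 3/8 ⊃ 1/2 = 1
Q ≡ (P ⊃ Q) = 1/2 ≡ 1 = 1/2
((P ≡ Q) ⊃ ¬P) ≡ (Q ≡ (P ⊃ Q)) = 3/4 ≡ 1/2 = 3/4
¬P = ¬3/8 = 5/8
¬¬P = ¬5/8 = 3/8
R ≡ Q = 3/8 ≡ 1/2 = 7/8
(R ≡ Q) ⊃ Q = 7/8 ⊃ 1/2 = 5/8
¬¬P ⊃ ((R ≡ Q) ⊃ Q) = 3/8 ⊃ 5/8 = 1
¬R = ¬3/8 = 5/8
¬¬R = ¬5/8 = 3/8
(¬¬P ⊃ ((R ≡ Q) ⊃ Q)) ≡ ¬¬R = 1 ≡ 3/8 = 3/8
(((P ≡ Q) ⊃ ¬P) ≡ (Q ≡ (P ⊃ Q))) ≡ ((¬¬P ⊃ ((R ≡ Q) ⊃ Q)) ≡ ¬¬R) = 3/4 ≡ 3/8 = 5/8
¬P = ¬3/8 = 5/8
¬P ⊃ P = 5/8 ⊃ 3/8 = 3/4
Q ≡ R = 1/2 ≡ 3/8 = 7/8
P ⊃ Q = 3/8 ⊃ 1/2 = 1
(Q ≡ R) ≡ (P ⊃ Q) = 7/8 ≡ 1 = 7/8
(¬P ⊃ P) ≡ ((Q ≡ R) ≡ (P ⊃ Q)) = 3/4 ≡ 7/8 = 7/8
((((P ≡ Q) ⊃ ¬P) ≡ (Q ≡ (P ⊃ Q))) ≡ ((¬¬P ⊃ ((R ≡ Q) ⊃ Q)) ≡ ¬¬R)) ≡ ((¬P ⊃ P) ≡ ((Q ≡ R) ≡ (P ⊃ Q))) = 5/8 ≡ 7/8 = 3/4

3/4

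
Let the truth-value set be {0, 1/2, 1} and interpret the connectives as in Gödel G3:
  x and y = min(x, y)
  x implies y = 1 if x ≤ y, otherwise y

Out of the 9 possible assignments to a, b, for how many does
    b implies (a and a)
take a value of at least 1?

a = 0, b = 0 ↦ 1  ≥
a = 0, b = 1/2 ↦ 0  <
a = 0, b = 1 ↦ 0  <
a = 1/2, b = 0 ↦ 1  ≥
a = 1/2, b = 1/2 ↦ 1  ≥
a = 1/2, b = 1 ↦ 1/2  <
a = 1, b = 0 ↦ 1  ≥
a = 1, b = 1/2 ↦ 1  ≥
a = 1, b = 1 ↦ 1  ≥
So 6 of the 9 assignments meet the threshold.

6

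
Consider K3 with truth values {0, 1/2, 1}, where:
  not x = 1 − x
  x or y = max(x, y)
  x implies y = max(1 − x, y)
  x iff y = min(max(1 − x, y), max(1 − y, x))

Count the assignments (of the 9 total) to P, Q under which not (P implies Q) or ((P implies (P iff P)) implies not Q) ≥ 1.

P = 0, Q = 0 ↦ 1  ≥
P = 0, Q = 1/2 ↦ 1/2  <
P = 0, Q = 1 ↦ 0  <
P = 1/2, Q = 0 ↦ 1  ≥
P = 1/2, Q = 1/2 ↦ 1/2  <
P = 1/2, Q = 1 ↦ 1/2  <
P = 1, Q = 0 ↦ 1  ≥
P = 1, Q = 1/2 ↦ 1/2  <
P = 1, Q = 1 ↦ 0  <
So 3 of the 9 assignments meet the threshold.

3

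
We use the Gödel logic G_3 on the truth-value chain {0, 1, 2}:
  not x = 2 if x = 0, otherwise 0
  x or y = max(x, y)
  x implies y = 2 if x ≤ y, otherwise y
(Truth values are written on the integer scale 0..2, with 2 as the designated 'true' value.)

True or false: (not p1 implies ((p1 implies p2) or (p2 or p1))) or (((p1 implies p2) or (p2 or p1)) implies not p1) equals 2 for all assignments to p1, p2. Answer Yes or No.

p1 = 0, p2 = 0 ↦ 2
p1 = 0, p2 = 1 ↦ 2
p1 = 0, p2 = 2 ↦ 2
p1 = 1, p2 = 0 ↦ 2
p1 = 1, p2 = 1 ↦ 2
p1 = 1, p2 = 2 ↦ 2
p1 = 2, p2 = 0 ↦ 2
p1 = 2, p2 = 1 ↦ 2
p1 = 2, p2 = 2 ↦ 2
Every assignment gives a value ≥ 2.

Yes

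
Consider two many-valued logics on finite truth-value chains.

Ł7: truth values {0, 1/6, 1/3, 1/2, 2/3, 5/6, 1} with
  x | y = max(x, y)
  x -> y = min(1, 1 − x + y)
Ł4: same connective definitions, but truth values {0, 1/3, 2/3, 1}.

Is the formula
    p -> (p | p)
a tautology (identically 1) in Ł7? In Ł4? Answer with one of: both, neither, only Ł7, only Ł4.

both

In Ł7: every assignment gives 1 — tautology.
In Ł4: every assignment gives 1 — tautology.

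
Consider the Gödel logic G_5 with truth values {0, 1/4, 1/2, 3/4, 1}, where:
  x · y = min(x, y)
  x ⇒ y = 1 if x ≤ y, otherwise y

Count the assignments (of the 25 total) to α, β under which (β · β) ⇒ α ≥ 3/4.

16

value 1: 15 assignments (counts)
value 3/4: 1 assignment (counts)
value 1/2: 2 assignments
value 1/4: 3 assignments
value 0: 4 assignments
So 16 of the 25 assignments meet the threshold.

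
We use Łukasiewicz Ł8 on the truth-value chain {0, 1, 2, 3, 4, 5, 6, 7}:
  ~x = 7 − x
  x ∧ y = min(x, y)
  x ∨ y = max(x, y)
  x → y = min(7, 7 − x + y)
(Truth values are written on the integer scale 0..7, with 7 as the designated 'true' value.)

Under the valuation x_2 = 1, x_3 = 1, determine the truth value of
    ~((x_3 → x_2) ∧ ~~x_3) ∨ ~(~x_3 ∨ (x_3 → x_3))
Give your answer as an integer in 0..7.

6

x_3 → x_2 = 1 → 1 = 7
~x_3 = ~1 = 6
~~x_3 = ~6 = 1
(x_3 → x_2) ∧ ~~x_3 = 7 ∧ 1 = 1
~((x_3 → x_2) ∧ ~~x_3) = ~1 = 6
~x_3 = ~1 = 6
x_3 → x_3 = 1 → 1 = 7
~x_3 ∨ (x_3 → x_3) = 6 ∨ 7 = 7
~(~x_3 ∨ (x_3 → x_3)) = ~7 = 0
~((x_3 → x_2) ∧ ~~x_3) ∨ ~(~x_3 ∨ (x_3 → x_3)) = 6 ∨ 0 = 6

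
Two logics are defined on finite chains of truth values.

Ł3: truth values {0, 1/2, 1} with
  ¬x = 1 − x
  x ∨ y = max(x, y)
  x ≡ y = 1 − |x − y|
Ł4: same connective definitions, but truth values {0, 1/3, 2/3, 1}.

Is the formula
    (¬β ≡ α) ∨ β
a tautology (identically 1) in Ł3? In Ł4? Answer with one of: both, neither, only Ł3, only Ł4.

neither

In Ł3: at α = 0, β = 0 the value is 0 — not a tautology.
In Ł4: at α = 0, β = 0 the value is 0 — not a tautology.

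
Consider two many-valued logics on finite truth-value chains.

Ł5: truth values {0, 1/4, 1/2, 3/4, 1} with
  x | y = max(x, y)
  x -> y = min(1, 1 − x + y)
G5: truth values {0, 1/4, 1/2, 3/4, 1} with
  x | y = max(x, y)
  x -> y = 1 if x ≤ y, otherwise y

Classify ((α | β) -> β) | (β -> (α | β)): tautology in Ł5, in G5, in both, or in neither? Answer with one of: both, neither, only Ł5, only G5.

both

In Ł5: every assignment gives 1 — tautology.
In G5: every assignment gives 1 — tautology.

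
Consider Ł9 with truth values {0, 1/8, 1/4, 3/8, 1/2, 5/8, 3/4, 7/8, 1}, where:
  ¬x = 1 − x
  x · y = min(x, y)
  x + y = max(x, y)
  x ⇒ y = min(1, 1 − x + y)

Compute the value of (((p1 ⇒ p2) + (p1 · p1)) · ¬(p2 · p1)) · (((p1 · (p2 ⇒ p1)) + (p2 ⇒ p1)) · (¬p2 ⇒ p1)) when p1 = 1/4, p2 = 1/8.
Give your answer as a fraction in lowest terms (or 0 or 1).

3/8

p1 ⇒ p2 = 1/4 ⇒ 1/8 = 7/8
p1 · p1 = 1/4 · 1/4 = 1/4
(p1 ⇒ p2) + (p1 · p1) = 7/8 + 1/4 = 7/8
p2 · p1 = 1/8 · 1/4 = 1/8
¬(p2 · p1) = ¬1/8 = 7/8
((p1 ⇒ p2) + (p1 · p1)) · ¬(p2 · p1) = 7/8 · 7/8 = 7/8
p2 ⇒ p1 = 1/8 ⇒ 1/4 = 1
p1 · (p2 ⇒ p1) = 1/4 · 1 = 1/4
p2 ⇒ p1 = 1/8 ⇒ 1/4 = 1
(p1 · (p2 ⇒ p1)) + (p2 ⇒ p1) = 1/4 + 1 = 1
¬p2 = ¬1/8 = 7/8
¬p2 ⇒ p1 = 7/8 ⇒ 1/4 = 3/8
((p1 · (p2 ⇒ p1)) + (p2 ⇒ p1)) · (¬p2 ⇒ p1) = 1 · 3/8 = 3/8
(((p1 ⇒ p2) + (p1 · p1)) · ¬(p2 · p1)) · (((p1 · (p2 ⇒ p1)) + (p2 ⇒ p1)) · (¬p2 ⇒ p1)) = 7/8 · 3/8 = 3/8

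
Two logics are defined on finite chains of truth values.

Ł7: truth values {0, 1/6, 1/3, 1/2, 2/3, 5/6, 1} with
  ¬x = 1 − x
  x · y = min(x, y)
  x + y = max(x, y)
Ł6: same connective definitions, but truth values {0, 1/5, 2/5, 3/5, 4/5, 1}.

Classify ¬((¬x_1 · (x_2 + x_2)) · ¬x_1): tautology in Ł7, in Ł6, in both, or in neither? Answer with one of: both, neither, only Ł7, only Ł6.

neither

In Ł7: at x_1 = 0, x_2 = 1/6 the value is 5/6 — not a tautology.
In Ł6: at x_1 = 0, x_2 = 1/5 the value is 4/5 — not a tautology.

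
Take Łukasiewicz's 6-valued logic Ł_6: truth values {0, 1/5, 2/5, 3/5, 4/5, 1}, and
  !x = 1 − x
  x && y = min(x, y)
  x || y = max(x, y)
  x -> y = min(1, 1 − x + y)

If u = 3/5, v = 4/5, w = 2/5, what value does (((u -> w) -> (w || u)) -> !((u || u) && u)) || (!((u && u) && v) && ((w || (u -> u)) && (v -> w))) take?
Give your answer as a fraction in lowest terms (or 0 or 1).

3/5

u -> w = 3/5 -> 2/5 = 4/5
w || u = 2/5 || 3/5 = 3/5
(u -> w) -> (w || u) = 4/5 -> 3/5 = 4/5
u || u = 3/5 || 3/5 = 3/5
(u || u) && u = 3/5 && 3/5 = 3/5
!((u || u) && u) = !3/5 = 2/5
((u -> w) -> (w || u)) -> !((u || u) && u) = 4/5 -> 2/5 = 3/5
u && u = 3/5 && 3/5 = 3/5
(u && u) && v = 3/5 && 4/5 = 3/5
!((u && u) && v) = !3/5 = 2/5
u -> u = 3/5 -> 3/5 = 1
w || (u -> u) = 2/5 || 1 = 1
v -> w = 4/5 -> 2/5 = 3/5
(w || (u -> u)) && (v -> w) = 1 && 3/5 = 3/5
!((u && u) && v) && ((w || (u -> u)) && (v -> w)) = 2/5 && 3/5 = 2/5
(((u -> w) -> (w || u)) -> !((u || u) && u)) || (!((u && u) && v) && ((w || (u -> u)) && (v -> w))) = 3/5 || 2/5 = 3/5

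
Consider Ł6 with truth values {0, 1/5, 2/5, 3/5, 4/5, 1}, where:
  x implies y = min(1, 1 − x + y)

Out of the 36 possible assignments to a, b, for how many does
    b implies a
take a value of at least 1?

21

value 1: 21 assignments (counts)
value 4/5: 5 assignments
value 3/5: 4 assignments
value 2/5: 3 assignments
value 1/5: 2 assignments
value 0: 1 assignment
So 21 of the 36 assignments meet the threshold.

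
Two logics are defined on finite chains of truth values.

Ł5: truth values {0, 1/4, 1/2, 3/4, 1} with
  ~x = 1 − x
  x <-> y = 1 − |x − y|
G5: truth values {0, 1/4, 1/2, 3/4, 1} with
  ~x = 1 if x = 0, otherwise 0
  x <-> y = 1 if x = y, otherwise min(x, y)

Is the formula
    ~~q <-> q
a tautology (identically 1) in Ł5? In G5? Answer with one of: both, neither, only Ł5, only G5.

only Ł5

In Ł5: every assignment gives 1 — tautology.
In G5: at q = 1/4 the value is 1/4 — not a tautology.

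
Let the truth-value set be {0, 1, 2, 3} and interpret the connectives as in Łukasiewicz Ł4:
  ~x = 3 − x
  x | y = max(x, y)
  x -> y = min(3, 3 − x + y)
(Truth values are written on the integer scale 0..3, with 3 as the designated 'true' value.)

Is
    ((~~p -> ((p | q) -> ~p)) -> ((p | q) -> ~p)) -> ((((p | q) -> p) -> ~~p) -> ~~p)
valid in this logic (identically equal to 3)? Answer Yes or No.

Counterexample: take p = 0, q = 1.
~p = ~0 = 3
~~p = ~3 = 0
p | q = 0 | 1 = 1
~p = ~0 = 3
(p | q) -> ~p = 1 -> 3 = 3
~~p -> ((p | q) -> ~p) = 0 -> 3 = 3
p | q = 0 | 1 = 1
~p = ~0 = 3
(p | q) -> ~p = 1 -> 3 = 3
(~~p -> ((p | q) -> ~p)) -> ((p | q) -> ~p) = 3 -> 3 = 3
p | q = 0 | 1 = 1
(p | q) -> p = 1 -> 0 = 2
~p = ~0 = 3
~~p = ~3 = 0
((p | q) -> p) -> ~~p = 2 -> 0 = 1
~p = ~0 = 3
~~p = ~3 = 0
(((p | q) -> p) -> ~~p) -> ~~p = 1 -> 0 = 2
((~~p -> ((p | q) -> ~p)) -> ((p | q) -> ~p)) -> ((((p | q) -> p) -> ~~p) -> ~~p) = 3 -> 2 = 2
This gives 2 ≠ 3.

No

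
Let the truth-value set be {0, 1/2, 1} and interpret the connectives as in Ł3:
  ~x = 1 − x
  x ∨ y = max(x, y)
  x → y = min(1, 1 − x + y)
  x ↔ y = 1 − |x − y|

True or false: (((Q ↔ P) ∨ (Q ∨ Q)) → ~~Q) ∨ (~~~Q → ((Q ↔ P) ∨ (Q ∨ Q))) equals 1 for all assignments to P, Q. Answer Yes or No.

No

Counterexample: take P = 1/2, Q = 0.
Q ↔ P = 0 ↔ 1/2 = 1/2
Q ∨ Q = 0 ∨ 0 = 0
(Q ↔ P) ∨ (Q ∨ Q) = 1/2 ∨ 0 = 1/2
~Q = ~0 = 1
~~Q = ~1 = 0
((Q ↔ P) ∨ (Q ∨ Q)) → ~~Q = 1/2 → 0 = 1/2
~Q = ~0 = 1
~~Q = ~1 = 0
~~~Q = ~0 = 1
Q ↔ P = 0 ↔ 1/2 = 1/2
Q ∨ Q = 0 ∨ 0 = 0
(Q ↔ P) ∨ (Q ∨ Q) = 1/2 ∨ 0 = 1/2
~~~Q → ((Q ↔ P) ∨ (Q ∨ Q)) = 1 → 1/2 = 1/2
(((Q ↔ P) ∨ (Q ∨ Q)) → ~~Q) ∨ (~~~Q → ((Q ↔ P) ∨ (Q ∨ Q))) = 1/2 ∨ 1/2 = 1/2
This gives 1/2 ≠ 1.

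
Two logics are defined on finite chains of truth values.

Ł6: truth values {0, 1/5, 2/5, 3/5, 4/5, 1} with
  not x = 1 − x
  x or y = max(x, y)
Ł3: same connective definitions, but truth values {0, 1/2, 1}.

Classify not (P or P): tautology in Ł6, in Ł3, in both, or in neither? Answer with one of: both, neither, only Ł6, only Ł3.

In Ł6: at P = 1/5 the value is 4/5 — not a tautology.
In Ł3: at P = 1/2 the value is 1/2 — not a tautology.

neither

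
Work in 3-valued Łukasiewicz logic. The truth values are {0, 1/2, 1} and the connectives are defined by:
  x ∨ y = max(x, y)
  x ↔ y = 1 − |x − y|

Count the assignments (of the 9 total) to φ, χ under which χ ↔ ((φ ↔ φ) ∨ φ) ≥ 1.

φ = 0, χ = 0 ↦ 0  <
φ = 0, χ = 1/2 ↦ 1/2  <
φ = 0, χ = 1 ↦ 1  ≥
φ = 1/2, χ = 0 ↦ 0  <
φ = 1/2, χ = 1/2 ↦ 1/2  <
φ = 1/2, χ = 1 ↦ 1  ≥
φ = 1, χ = 0 ↦ 0  <
φ = 1, χ = 1/2 ↦ 1/2  <
φ = 1, χ = 1 ↦ 1  ≥
So 3 of the 9 assignments meet the threshold.

3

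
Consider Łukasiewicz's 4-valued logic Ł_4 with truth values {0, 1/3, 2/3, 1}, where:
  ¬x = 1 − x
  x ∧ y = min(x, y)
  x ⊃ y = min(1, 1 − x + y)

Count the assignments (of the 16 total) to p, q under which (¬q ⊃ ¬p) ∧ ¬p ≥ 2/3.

p = 0, q = 0 ↦ 1  ≥
p = 0, q = 1/3 ↦ 1  ≥
p = 0, q = 2/3 ↦ 1  ≥
p = 0, q = 1 ↦ 1  ≥
p = 1/3, q = 0 ↦ 2/3  ≥
p = 1/3, q = 1/3 ↦ 2/3  ≥
p = 1/3, q = 2/3 ↦ 2/3  ≥
p = 1/3, q = 1 ↦ 2/3  ≥
p = 2/3, q = 0 ↦ 1/3  <
p = 2/3, q = 1/3 ↦ 1/3  <
p = 2/3, q = 2/3 ↦ 1/3  <
p = 2/3, q = 1 ↦ 1/3  <
p = 1, q = 0 ↦ 0  <
p = 1, q = 1/3 ↦ 0  <
p = 1, q = 2/3 ↦ 0  <
p = 1, q = 1 ↦ 0  <
So 8 of the 16 assignments meet the threshold.

8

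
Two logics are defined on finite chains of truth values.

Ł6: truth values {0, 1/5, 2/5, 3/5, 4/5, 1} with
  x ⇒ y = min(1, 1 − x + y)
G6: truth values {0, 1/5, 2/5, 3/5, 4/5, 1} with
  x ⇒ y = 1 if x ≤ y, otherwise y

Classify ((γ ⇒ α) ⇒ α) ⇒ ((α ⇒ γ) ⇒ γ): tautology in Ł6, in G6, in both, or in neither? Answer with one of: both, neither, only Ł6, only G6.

In Ł6: every assignment gives 1 — tautology.
In G6: at α = 0, γ = 1/5 the value is 1/5 — not a tautology.

only Ł6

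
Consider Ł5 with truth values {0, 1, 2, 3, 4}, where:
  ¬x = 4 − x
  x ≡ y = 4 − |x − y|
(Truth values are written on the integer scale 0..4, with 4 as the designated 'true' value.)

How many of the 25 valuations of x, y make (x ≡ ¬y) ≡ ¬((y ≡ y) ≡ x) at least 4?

7

value 4: 7 assignments (counts)
value 3: 7 assignments
value 2: 6 assignments
value 1: 3 assignments
value 0: 2 assignments
So 7 of the 25 assignments meet the threshold.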